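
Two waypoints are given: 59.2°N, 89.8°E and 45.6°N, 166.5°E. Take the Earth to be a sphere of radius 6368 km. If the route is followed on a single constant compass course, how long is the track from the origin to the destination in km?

5365 km

Rhumb course C = atan2(Δλ, Δψ) with Δψ = ln[tan(π/4+φ₂/2)/tan(π/4+φ₁/2)] = -0.3931, Δλ = +1.3387 → C = 106.36°
d = R·|Δφ| / |cos C| = 6368·0.23736 / 0.28176 = 5365 km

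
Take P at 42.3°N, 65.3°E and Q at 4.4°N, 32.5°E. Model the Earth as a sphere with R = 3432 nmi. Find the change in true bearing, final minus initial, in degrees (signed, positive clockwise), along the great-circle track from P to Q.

Initial bearing θ₁ = atan2(sin Δλ cos φ₂, cos φ₁ sin φ₂ − sin φ₁ cos φ₂ cos Δλ) = 226.79°
Final bearing θ₂ = (initial bearing from the destination back to the start) + 180° = 212.73°
Δθ = θ₂ − θ₁ = -14.1°

-14.1°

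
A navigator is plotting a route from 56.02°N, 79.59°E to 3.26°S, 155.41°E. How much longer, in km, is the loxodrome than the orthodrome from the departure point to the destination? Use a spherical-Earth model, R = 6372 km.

Great circle: cos σ = sin φ₁ sin φ₂ + cos φ₁ cos φ₂ cos Δλ,  σ = 1.4811 rad → d_gc = 9437.8 km
Rhumb line: Δψ = -1.2426, q = Δφ/Δψ = 0.8326, d_rh = R√(Δφ²+q²Δλ²) = 9631.0 km
Excess = 9631.0 − 9437.8 = 193.2 ≈ 193 km

193 km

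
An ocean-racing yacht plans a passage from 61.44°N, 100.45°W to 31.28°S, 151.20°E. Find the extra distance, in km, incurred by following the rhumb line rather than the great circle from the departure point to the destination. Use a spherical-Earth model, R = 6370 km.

Great circle: cos σ = sin φ₁ sin φ₂ + cos φ₁ cos φ₂ cos Δλ,  σ = 2.1953 rad → d_gc = 13983.9 km
Rhumb line: Δψ = -1.9436, q = Δφ/Δψ = 0.8326, d_rh = R√(Δφ²+q²Δλ²) = 14382.5 km
Excess = 14382.5 − 13983.9 = 398.6 ≈ 399 km

399 km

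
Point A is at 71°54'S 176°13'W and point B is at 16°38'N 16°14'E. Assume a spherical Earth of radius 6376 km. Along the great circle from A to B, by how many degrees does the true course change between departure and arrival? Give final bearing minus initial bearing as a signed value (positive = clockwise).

At departure: θ₁ = atan2(sin Δλ cos φ₂, cos φ₁ sin φ₂ − sin φ₁ cos φ₂ cos Δλ) = 194.47°
At arrival: θ₂ = atan2(sin Δλ cos φ₁, −cos φ₂ sin φ₁ + sin φ₂ cos φ₁ cos Δλ) = 355.35°
Δθ = θ₂ − θ₁ = +160.9°

+160.9°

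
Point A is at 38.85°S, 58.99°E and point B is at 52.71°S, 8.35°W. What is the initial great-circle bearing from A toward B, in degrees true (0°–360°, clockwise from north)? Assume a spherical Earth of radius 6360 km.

229.8°

θ = atan2( sin Δλ·cos φ₂ ,  cos φ₁ sin φ₂ − sin φ₁ cos φ₂ cos Δλ )
  = atan2(-0.5591, -0.4732) = 229.76°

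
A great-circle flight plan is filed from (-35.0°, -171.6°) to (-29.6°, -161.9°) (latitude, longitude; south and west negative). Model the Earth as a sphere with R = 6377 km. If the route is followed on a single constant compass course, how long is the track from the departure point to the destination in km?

Δψ = ln[tan(π/4+φ₂/2)/tan(π/4+φ₁/2)] = +0.1116;  Δφ = +0.0942 rad,  Δλ = +0.1693 rad
q = Δφ/Δψ = 0.8447
d = R·√(Δφ² + q²Δλ²) = 6377·0.17127 = 1092 km

1092 km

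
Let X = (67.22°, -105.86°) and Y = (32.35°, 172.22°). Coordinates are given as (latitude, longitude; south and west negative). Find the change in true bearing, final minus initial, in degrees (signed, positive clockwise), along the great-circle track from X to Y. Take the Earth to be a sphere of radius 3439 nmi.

-69.6°

At departure: θ₁ = atan2(sin Δλ cos φ₂, cos φ₁ sin φ₂ − sin φ₁ cos φ₂ cos Δλ) = 276.66°
At arrival: θ₂ = atan2(sin Δλ cos φ₁, −cos φ₂ sin φ₁ + sin φ₂ cos φ₁ cos Δλ) = 207.08°
Δθ = θ₂ − θ₁ = -69.6°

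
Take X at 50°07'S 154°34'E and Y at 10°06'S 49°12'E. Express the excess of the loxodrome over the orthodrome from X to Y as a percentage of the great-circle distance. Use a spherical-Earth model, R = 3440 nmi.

5.2%

Great circle: σ = 1.6035 rad → d_gc = Rσ = 5516.1 nmi
Rhumb: Δφ = +0.6984, Δλ = -1.8390, Δψ = +0.8367, q = Δφ/Δψ = 0.8348 → d_rh = R√(Δφ²+q²Δλ²) = 5801.8 nmi
Excess = (5801.8 − 5516.1) / 5516.1 = 285.7 / 5516.1 = 5.18% ≈ 5.2%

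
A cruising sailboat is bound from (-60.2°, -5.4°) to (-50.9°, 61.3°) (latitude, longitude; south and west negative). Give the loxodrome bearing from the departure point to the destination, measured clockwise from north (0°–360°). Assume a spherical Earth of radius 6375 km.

Δψ = ln[tan(π/4+φ₂/2)/tan(π/4+φ₁/2)] = +0.2886
Δλ = +1.1641 rad (taken the short way round)
course = atan2(Δλ, Δψ) = 76.08°

76.1°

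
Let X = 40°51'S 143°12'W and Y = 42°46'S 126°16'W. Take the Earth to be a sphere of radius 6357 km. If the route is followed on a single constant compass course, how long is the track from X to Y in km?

1416 km

Δψ = ln[tan(π/4+φ₂/2)/tan(π/4+φ₁/2)] = -0.0449;  Δφ = -0.0335 rad,  Δλ = +0.2955 rad
q = Δφ/Δψ = 0.7453
d = R·√(Δφ² + q²Δλ²) = 6357·0.22279 = 1416 km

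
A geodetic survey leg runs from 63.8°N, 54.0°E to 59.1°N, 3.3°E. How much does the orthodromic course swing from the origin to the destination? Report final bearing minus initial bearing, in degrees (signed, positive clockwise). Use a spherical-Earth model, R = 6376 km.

-45.2°

Initial bearing θ₁ = atan2(sin Δλ cos φ₂, cos φ₁ sin φ₂ − sin φ₁ cos φ₂ cos Δλ) = 282.35°
Final bearing θ₂ = (initial bearing from the destination back to the start) + 180° = 237.12°
Δθ = θ₂ − θ₁ = -45.2°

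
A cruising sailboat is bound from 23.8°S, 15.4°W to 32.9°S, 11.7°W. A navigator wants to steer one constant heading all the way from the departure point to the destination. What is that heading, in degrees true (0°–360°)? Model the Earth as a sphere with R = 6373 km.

160.3°

Δψ = ln[tan(π/4+φ₂/2)/tan(π/4+φ₁/2)] = -0.1808
Δλ = +0.0646 rad (taken the short way round)
course = atan2(Δλ, Δψ) = 160.34°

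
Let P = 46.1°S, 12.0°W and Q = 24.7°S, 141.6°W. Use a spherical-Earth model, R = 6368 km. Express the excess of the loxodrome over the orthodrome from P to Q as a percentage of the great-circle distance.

11.3%

Great circle: σ = 1.6714 rad → d_gc = Rσ = 10643.6 km
Rhumb: Δφ = +0.3735, Δλ = -2.2619, Δψ = +0.4637, q = Δφ/Δψ = 0.8055 → d_rh = R√(Δφ²+q²Δλ²) = 11843.8 km
Excess = (11843.8 − 10643.6) / 10643.6 = 1200.2 / 10643.6 = 11.28% ≈ 11.3%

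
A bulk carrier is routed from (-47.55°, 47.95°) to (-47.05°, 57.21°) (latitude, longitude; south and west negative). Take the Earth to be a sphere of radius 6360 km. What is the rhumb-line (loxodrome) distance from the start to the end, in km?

699 km

Rhumb course C = atan2(Δλ, Δψ) with Δψ = ln[tan(π/4+φ₂/2)/tan(π/4+φ₁/2)] = +0.0129, Δλ = +0.1616 → C = 85.45°
d = R·|Δφ| / |cos C| = 6360·0.00873 / 0.07937 = 699 km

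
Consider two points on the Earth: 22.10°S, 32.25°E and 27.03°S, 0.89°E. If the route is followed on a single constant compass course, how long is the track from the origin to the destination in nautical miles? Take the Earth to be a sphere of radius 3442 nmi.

1738 nmi

Δψ = ln[tan(π/4+φ₂/2)/tan(π/4+φ₁/2)] = -0.0946;  Δφ = -0.0860 rad,  Δλ = -0.5473 rad
q = Δφ/Δψ = 0.9091
d = R·√(Δφ² + q²Δλ²) = 3442·0.50496 = 1738 nmi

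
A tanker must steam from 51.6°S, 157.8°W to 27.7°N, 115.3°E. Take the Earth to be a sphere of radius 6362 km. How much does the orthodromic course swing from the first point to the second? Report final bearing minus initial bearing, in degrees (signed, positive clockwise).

+28.6°

At departure: θ₁ = atan2(sin Δλ cos φ₂, cos φ₁ sin φ₂ − sin φ₁ cos φ₂ cos Δλ) = 290.26°
At arrival: θ₂ = atan2(sin Δλ cos φ₁, −cos φ₂ sin φ₁ + sin φ₂ cos φ₁ cos Δλ) = 318.84°
Δθ = θ₂ − θ₁ = +28.6°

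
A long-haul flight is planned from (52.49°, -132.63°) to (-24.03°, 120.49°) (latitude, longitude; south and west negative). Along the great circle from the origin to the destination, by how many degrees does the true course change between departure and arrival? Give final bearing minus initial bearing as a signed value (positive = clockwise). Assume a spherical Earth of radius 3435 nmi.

At departure: θ₁ = atan2(sin Δλ cos φ₂, cos φ₁ sin φ₂ − sin φ₁ cos φ₂ cos Δλ) = 267.54°
At arrival: θ₂ = atan2(sin Δλ cos φ₁, −cos φ₂ sin φ₁ + sin φ₂ cos φ₁ cos Δλ) = 221.76°
Δθ = θ₂ − θ₁ = -45.8°

-45.8°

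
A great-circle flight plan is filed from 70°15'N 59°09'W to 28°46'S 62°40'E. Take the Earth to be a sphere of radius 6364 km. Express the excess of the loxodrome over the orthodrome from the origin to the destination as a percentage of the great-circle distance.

6.3%

Great circle: σ = 2.2257 rad → d_gc = Rσ = 14164.5 km
Rhumb: Δφ = -1.7282, Δλ = +2.1261, Δψ = -2.2729, q = Δφ/Δψ = 0.7604 → d_rh = R√(Δφ²+q²Δλ²) = 15059.9 km
Excess = (15059.9 − 14164.5) / 14164.5 = 895.4 / 14164.5 = 6.32% ≈ 6.3%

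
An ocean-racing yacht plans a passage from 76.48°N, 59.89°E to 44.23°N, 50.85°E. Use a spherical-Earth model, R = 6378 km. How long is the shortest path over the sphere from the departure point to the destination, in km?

cos σ = sin φ₁ sin φ₂ + cos φ₁ cos φ₂ cos Δλ
      = sin(76.48°)sin(44.23°) + cos(76.48°)cos(44.23°)cos(-9.04°) = 0.8436
σ = 32.473° → d = Rσ = 6378·0.56676 = 3615 km

3615 km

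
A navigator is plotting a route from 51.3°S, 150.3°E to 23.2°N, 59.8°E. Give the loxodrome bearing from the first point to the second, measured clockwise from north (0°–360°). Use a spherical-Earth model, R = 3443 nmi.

Meridional parts: M(φ₁)=-1.0465, M(φ₂)=+0.4165 → ΔM = +1.4629;  Δλ = -1.5795 rad
tan C = Δλ / ΔM = -1.0797 → C = 312.81°

312.8°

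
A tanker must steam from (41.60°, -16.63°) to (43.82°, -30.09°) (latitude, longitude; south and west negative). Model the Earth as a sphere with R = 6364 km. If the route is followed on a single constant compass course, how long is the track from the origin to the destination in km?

1126 km

Rhumb course C = atan2(Δλ, Δψ) with Δψ = ln[tan(π/4+φ₂/2)/tan(π/4+φ₁/2)] = +0.0527, Δλ = -0.2349 → C = 282.65°
d = R·|Δφ| / |cos C| = 6364·0.03875 / 0.21905 = 1126 km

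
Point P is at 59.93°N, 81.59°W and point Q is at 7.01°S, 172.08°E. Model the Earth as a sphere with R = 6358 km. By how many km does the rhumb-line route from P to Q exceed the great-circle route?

Great circle: cos σ = sin φ₁ sin φ₂ + cos φ₁ cos φ₂ cos Δλ,  σ = 1.8188 rad → d_gc = 11563.8 km
Rhumb line: Δψ = -1.4372, q = Δφ/Δψ = 0.8129, d_rh = R√(Δφ²+q²Δλ²) = 12132.0 km
Excess = 12132.0 − 11563.8 = 568.2 ≈ 568 km

568 km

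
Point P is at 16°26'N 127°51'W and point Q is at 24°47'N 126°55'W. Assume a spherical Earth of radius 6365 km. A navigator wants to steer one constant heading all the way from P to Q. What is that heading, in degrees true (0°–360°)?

6.0°

Meridional parts: M(φ₁)=+0.2908, M(φ₂)=+0.4467 → ΔM = +0.1559;  Δλ = +0.0163 rad
tan C = Δλ / ΔM = +0.1045 → C = 5.97°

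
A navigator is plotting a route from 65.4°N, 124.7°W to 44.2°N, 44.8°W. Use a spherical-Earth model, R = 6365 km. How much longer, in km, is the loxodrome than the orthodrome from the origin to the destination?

Great circle: cos σ = sin φ₁ sin φ₂ + cos φ₁ cos φ₂ cos Δλ,  σ = 0.8145 rad → d_gc = 5184.4 km
Rhumb line: Δψ = -0.6613, q = Δφ/Δψ = 0.5595, d_rh = R√(Δφ²+q²Δλ²) = 5496.2 km
Excess = 5496.2 − 5184.4 = 311.8 ≈ 312 km

312 km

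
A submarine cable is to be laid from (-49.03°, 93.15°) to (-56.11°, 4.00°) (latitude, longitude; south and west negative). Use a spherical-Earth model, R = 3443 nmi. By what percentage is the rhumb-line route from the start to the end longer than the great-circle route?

Great circle: σ = 0.8864 rad → d_gc = Rσ = 3051.9 nmi
Rhumb: Δφ = -0.1236, Δλ = -1.5560, Δψ = -0.2039, q = Δφ/Δψ = 0.6061 → d_rh = R√(Δφ²+q²Δλ²) = 3274.6 nmi
Excess = (3274.6 − 3051.9) / 3051.9 = 222.7 / 3051.9 = 7.30% ≈ 7.3%

7.3%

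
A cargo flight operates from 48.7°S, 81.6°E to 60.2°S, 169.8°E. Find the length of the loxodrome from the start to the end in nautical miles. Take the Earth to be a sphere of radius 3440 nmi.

3130 nmi

Δψ = ln[tan(π/4+φ₂/2)/tan(π/4+φ₁/2)] = -0.3481;  Δφ = -0.2007 rad,  Δλ = +1.5394 rad
q = Δφ/Δψ = 0.5766
d = R·√(Δφ² + q²Δλ²) = 3440·0.90999 = 3130 nmi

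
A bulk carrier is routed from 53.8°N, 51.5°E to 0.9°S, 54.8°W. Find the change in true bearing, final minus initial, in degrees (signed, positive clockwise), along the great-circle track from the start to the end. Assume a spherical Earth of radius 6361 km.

-67.6°

At departure: θ₁ = atan2(sin Δλ cos φ₂, cos φ₁ sin φ₂ − sin φ₁ cos φ₂ cos Δλ) = 282.75°
At arrival: θ₂ = atan2(sin Δλ cos φ₁, −cos φ₂ sin φ₁ + sin φ₂ cos φ₁ cos Δλ) = 215.18°
Δθ = θ₂ − θ₁ = -67.6°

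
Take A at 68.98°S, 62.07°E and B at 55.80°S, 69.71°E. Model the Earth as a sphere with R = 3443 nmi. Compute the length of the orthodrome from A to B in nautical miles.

819 nmi

cos σ = sin φ₁ sin φ₂ + cos φ₁ cos φ₂ cos Δλ
      = sin(-68.98°)sin(-55.80°) + cos(-68.98°)cos(-55.80°)cos(7.64°) = 0.9719
σ = 13.622° → d = Rσ = 3443·0.23776 = 819 nmi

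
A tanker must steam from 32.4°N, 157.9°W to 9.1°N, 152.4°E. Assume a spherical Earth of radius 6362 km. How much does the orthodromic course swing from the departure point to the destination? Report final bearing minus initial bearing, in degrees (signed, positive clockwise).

At departure: θ₁ = atan2(sin Δλ cos φ₂, cos φ₁ sin φ₂ − sin φ₁ cos φ₂ cos Δλ) = 254.51°
At arrival: θ₂ = atan2(sin Δλ cos φ₁, −cos φ₂ sin φ₁ + sin φ₂ cos φ₁ cos Δλ) = 235.49°
Δθ = θ₂ − θ₁ = -19.0°

-19.0°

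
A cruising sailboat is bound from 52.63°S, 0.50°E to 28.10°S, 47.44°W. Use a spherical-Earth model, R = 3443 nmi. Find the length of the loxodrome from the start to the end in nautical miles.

2609 nmi

Rhumb course C = atan2(Δλ, Δψ) with Δψ = ln[tan(π/4+φ₂/2)/tan(π/4+φ₁/2)] = +0.5728, Δλ = -0.8367 → C = 304.39°
d = R·|Δφ| / |cos C| = 3443·0.42813 / 0.56488 = 2609 nmi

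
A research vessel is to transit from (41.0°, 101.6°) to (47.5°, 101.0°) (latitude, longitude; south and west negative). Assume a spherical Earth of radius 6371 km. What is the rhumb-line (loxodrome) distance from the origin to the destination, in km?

Rhumb course C = atan2(Δλ, Δψ) with Δψ = ln[tan(π/4+φ₂/2)/tan(π/4+φ₁/2)] = +0.1586, Δλ = -0.0105 → C = 356.22°
d = R·|Δφ| / |cos C| = 6371·0.11345 / 0.99783 = 724 km

724 km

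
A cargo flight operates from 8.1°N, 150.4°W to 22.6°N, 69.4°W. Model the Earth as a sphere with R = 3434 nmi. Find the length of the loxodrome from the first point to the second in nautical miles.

4747 nmi

Δψ = ln[tan(π/4+φ₂/2)/tan(π/4+φ₁/2)] = +0.2632;  Δφ = +0.2531 rad,  Δλ = +1.4137 rad
q = Δφ/Δψ = 0.9614
d = R·√(Δφ² + q²Δλ²) = 3434·1.38245 = 4747 nmi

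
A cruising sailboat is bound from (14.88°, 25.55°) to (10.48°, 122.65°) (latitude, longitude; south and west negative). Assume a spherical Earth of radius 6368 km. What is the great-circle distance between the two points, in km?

10454 km

cos σ = sin φ₁ sin φ₂ + cos φ₁ cos φ₂ cos Δλ
      = sin(14.88°)sin(10.48°) + cos(14.88°)cos(10.48°)cos(97.10°) = -0.0708
σ = 94.057° → d = Rσ = 6368·1.64161 = 10454 km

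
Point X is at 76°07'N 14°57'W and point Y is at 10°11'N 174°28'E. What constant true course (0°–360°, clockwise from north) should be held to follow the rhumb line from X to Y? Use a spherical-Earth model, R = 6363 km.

237.1°

Δψ = ln[tan(π/4+φ₂/2)/tan(π/4+φ₁/2)] = -1.9271
Δλ = -2.9772 rad (taken the short way round)
course = atan2(Δλ, Δψ) = 237.09°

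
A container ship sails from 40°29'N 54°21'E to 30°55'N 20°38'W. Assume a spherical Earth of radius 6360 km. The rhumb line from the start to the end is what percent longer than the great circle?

Great circle: σ = 1.0442 rad → d_gc = Rσ = 6640.8 km
Rhumb: Δφ = -0.1670, Δλ = -1.3087, Δψ = -0.2061, q = Δφ/Δψ = 0.8102 → d_rh = R√(Δφ²+q²Δλ²) = 6826.4 km
Excess = (6826.4 − 6640.8) / 6640.8 = 185.6 / 6640.8 = 2.79% ≈ 2.8%

2.8%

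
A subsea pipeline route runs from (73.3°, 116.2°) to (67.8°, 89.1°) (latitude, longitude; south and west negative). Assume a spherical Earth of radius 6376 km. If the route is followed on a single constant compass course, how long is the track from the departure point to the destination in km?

1170 km

Δψ = ln[tan(π/4+φ₂/2)/tan(π/4+φ₁/2)] = -0.2902;  Δφ = -0.0960 rad,  Δλ = -0.4730 rad
q = Δφ/Δψ = 0.3308
d = R·√(Δφ² + q²Δλ²) = 6376·0.18356 = 1170 km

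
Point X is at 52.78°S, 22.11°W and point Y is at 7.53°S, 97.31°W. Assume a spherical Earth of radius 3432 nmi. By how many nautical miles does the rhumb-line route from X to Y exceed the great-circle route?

Great circle: cos σ = sin φ₁ sin φ₂ + cos φ₁ cos φ₂ cos Δλ,  σ = 1.3103 rad → d_gc = 4497.0 nmi
Rhumb line: Δψ = +0.9567, q = Δφ/Δψ = 0.8255, d_rh = R√(Δφ²+q²Δλ²) = 4601.6 nmi
Excess = 4601.6 − 4497.0 = 104.6 ≈ 105 nmi

105 nmi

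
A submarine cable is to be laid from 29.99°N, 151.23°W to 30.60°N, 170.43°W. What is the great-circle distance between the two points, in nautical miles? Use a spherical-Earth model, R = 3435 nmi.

Haversine: a = sin²(Δφ/2)+cos φ₁ cos φ₂ sin²(Δλ/2) = 0.02076;  σ = 2·atan2(√a,√(1−a))
σ = 16.569° → d = Rσ = 3435·0.28919 = 993 nmi

993 nmi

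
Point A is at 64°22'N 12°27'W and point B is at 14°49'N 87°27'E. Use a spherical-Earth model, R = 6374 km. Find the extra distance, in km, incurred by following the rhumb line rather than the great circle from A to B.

623 km

Great circle: cos σ = sin φ₁ sin φ₂ + cos φ₁ cos φ₂ cos Δλ,  σ = 1.4115 rad → d_gc = 8996.7 km
Rhumb line: Δψ = -1.2191, q = Δφ/Δψ = 0.7094, d_rh = R√(Δφ²+q²Δλ²) = 9619.9 km
Excess = 9619.9 − 8996.7 = 623.2 ≈ 623 km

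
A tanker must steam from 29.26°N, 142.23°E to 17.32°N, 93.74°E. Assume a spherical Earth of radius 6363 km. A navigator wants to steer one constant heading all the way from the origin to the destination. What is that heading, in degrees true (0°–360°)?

255.0°

Meridional parts: M(φ₁)=+0.5344, M(φ₂)=+0.3070 → ΔM = -0.2274;  Δλ = -0.8463 rad
tan C = Δλ / ΔM = +3.7210 → C = 254.96°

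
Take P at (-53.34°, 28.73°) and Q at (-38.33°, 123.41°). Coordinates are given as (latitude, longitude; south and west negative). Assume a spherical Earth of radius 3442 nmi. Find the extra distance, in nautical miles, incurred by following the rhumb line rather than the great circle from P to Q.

265 nmi

Great circle: cos σ = sin φ₁ sin φ₂ + cos φ₁ cos φ₂ cos Δλ,  σ = 1.0936 rad → d_gc = 3764.1 nmi
Rhumb line: Δψ = +0.3794, q = Δφ/Δψ = 0.6905, d_rh = R√(Δφ²+q²Δλ²) = 4029.4 nmi
Excess = 4029.4 − 3764.1 = 265.3 ≈ 265 nmi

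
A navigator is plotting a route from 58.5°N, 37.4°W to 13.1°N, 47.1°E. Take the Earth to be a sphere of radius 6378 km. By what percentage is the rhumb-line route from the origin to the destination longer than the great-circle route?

Great circle: σ = 1.3263 rad → d_gc = Rσ = 8459.4 km
Rhumb: Δφ = -0.7924, Δλ = +1.4748, Δψ = -1.0351, q = Δφ/Δψ = 0.7655 → d_rh = R√(Δφ²+q²Δλ²) = 8797.2 km
Excess = (8797.2 − 8459.4) / 8459.4 = 337.8 / 8459.4 = 3.99% ≈ 4.0%

4.0%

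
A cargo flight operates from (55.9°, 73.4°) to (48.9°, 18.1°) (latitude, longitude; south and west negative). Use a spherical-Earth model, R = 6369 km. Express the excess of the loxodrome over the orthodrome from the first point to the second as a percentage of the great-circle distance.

2.6%

Great circle: σ = 0.5848 rad → d_gc = Rσ = 3724.8 km
Rhumb: Δφ = -0.1222, Δλ = -0.9652, Δψ = -0.2008, q = Δφ/Δψ = 0.6085 → d_rh = R√(Δφ²+q²Δλ²) = 3820.5 km
Excess = (3820.5 − 3724.8) / 3724.8 = 95.7 / 3724.8 = 2.57% ≈ 2.6%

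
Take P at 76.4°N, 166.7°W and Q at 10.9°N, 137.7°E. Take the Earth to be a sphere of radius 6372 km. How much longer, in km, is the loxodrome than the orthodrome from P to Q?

177 km

Great circle: cos σ = sin φ₁ sin φ₂ + cos φ₁ cos φ₂ cos Δλ,  σ = 1.2511 rad → d_gc = 7972.2 km
Rhumb line: Δψ = -1.9352, q = Δφ/Δψ = 0.5907, d_rh = R√(Δφ²+q²Δλ²) = 8148.9 km
Excess = 8148.9 − 7972.2 = 176.7 ≈ 177 km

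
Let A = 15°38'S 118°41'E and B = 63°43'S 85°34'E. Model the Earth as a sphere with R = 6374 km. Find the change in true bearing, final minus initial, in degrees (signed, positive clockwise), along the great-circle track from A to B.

At departure: θ₁ = atan2(sin Δλ cos φ₂, cos φ₁ sin φ₂ − sin φ₁ cos φ₂ cos Δλ) = 197.58°
At arrival: θ₂ = atan2(sin Δλ cos φ₁, −cos φ₂ sin φ₁ + sin φ₂ cos φ₁ cos Δλ) = 221.07°
Δθ = θ₂ − θ₁ = +23.5°

+23.5°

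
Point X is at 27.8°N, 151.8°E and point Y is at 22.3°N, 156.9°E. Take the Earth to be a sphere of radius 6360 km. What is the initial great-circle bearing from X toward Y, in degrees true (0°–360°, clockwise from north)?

138.9°

θ = atan2( sin Δλ·cos φ₂ ,  cos φ₁ sin φ₂ − sin φ₁ cos φ₂ cos Δλ )
  = atan2(+0.0822, -0.0941) = 138.86°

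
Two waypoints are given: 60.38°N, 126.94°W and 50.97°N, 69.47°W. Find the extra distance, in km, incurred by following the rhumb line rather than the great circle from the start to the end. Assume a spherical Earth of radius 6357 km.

109 km

Great circle: cos σ = sin φ₁ sin φ₂ + cos φ₁ cos φ₂ cos Δλ,  σ = 0.5686 rad → d_gc = 3614.4 km
Rhumb line: Δψ = -0.2930, q = Δφ/Δψ = 0.5605, d_rh = R√(Δφ²+q²Δλ²) = 3723.4 km
Excess = 3723.4 − 3614.4 = 109.0 ≈ 109 km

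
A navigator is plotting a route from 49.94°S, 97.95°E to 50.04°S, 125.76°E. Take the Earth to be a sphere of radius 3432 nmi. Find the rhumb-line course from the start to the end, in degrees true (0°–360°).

90.3°

Meridional parts: M(φ₁)=-1.0091, M(φ₂)=-1.0118 → ΔM = -0.0027;  Δλ = +0.4854 rad
tan C = Δλ / ΔM = -178.7963 → C = 90.32°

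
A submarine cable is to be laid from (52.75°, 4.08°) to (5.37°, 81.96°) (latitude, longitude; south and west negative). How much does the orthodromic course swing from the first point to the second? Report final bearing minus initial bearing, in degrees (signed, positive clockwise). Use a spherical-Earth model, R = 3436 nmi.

+46.4°

Initial bearing θ₁ = atan2(sin Δλ cos φ₂, cos φ₁ sin φ₂ − sin φ₁ cos φ₂ cos Δλ) = 96.43°
Final bearing θ₂ = (initial bearing from the destination back to the start) + 180° = 142.83°
Δθ = θ₂ − θ₁ = +46.4°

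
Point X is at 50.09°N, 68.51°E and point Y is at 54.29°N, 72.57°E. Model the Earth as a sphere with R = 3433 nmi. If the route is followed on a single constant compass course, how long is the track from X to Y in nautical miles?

Δψ = ln[tan(π/4+φ₂/2)/tan(π/4+φ₁/2)] = +0.1197;  Δφ = +0.0733 rad,  Δλ = +0.0709 rad
q = Δφ/Δψ = 0.6125
d = R·√(Δφ² + q²Δλ²) = 3433·0.08519 = 292 nmi

292 nmi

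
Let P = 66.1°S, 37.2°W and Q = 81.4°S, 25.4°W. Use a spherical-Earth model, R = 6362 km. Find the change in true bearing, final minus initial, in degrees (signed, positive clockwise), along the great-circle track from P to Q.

Initial bearing θ₁ = atan2(sin Δλ cos φ₂, cos φ₁ sin φ₂ − sin φ₁ cos φ₂ cos Δλ) = 173.46°
Final bearing θ₂ = (initial bearing from the destination back to the start) + 180° = 162.03°
Δθ = θ₂ − θ₁ = -11.4°

-11.4°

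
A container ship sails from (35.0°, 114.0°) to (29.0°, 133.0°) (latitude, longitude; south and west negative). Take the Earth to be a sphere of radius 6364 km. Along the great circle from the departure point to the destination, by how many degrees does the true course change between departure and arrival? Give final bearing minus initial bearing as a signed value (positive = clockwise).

Initial bearing θ₁ = atan2(sin Δλ cos φ₂, cos φ₁ sin φ₂ − sin φ₁ cos φ₂ cos Δλ) = 105.17°
Final bearing θ₂ = (initial bearing from the destination back to the start) + 180° = 115.32°
Δθ = θ₂ − θ₁ = +10.1°

+10.1°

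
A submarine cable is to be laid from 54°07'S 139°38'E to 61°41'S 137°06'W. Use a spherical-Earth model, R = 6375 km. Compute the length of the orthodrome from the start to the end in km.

4647 km

Haversine: a = sin²(Δφ/2)+cos φ₁ cos φ₂ sin²(Δλ/2) = 0.12707;  σ = 2·atan2(√a,√(1−a))
σ = 41.767° → d = Rσ = 6375·0.72897 = 4647 km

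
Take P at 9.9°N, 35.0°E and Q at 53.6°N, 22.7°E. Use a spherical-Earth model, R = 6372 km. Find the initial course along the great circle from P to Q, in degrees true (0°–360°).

349.7°

θ = atan2( sin Δλ·cos φ₂ ,  cos φ₁ sin φ₂ − sin φ₁ cos φ₂ cos Δλ )
  = atan2(-0.1264, +0.6932) = 349.67°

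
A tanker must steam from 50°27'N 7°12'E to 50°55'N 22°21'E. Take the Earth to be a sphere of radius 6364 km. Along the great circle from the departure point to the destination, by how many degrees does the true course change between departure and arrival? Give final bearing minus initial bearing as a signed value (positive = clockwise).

Initial bearing θ₁ = atan2(sin Δλ cos φ₂, cos φ₁ sin φ₂ − sin φ₁ cos φ₂ cos Δλ) = 81.36°
Final bearing θ₂ = (initial bearing from the destination back to the start) + 180° = 93.11°
Δθ = θ₂ − θ₁ = +11.7°

+11.7°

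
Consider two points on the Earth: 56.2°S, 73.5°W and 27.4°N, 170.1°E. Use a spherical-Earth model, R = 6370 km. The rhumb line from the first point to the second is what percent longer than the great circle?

3.0%

Great circle: σ = 2.2168 rad → d_gc = Rσ = 14121.2 km
Rhumb: Δφ = +1.4591, Δλ = -2.0316, Δψ = +1.6889, q = Δφ/Δψ = 0.8639 → d_rh = R√(Δφ²+q²Δλ²) = 14539.2 km
Excess = (14539.2 − 14121.2) / 14121.2 = 418.0 / 14121.2 = 2.96% ≈ 3.0%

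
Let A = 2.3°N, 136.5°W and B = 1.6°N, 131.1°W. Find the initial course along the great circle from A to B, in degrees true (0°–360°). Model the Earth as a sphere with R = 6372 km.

θ = atan2( sin Δλ·cos φ₂ ,  cos φ₁ sin φ₂ − sin φ₁ cos φ₂ cos Δλ )
  = atan2(+0.0941, -0.0120) = 97.29°

97.3°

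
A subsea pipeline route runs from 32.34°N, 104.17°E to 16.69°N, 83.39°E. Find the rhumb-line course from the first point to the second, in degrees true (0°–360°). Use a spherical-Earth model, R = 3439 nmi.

Meridional parts: M(φ₁)=+0.5970, M(φ₂)=+0.2955 → ΔM = -0.3015;  Δλ = -0.3627 rad
tan C = Δλ / ΔM = +1.2028 → C = 230.26°

230.3°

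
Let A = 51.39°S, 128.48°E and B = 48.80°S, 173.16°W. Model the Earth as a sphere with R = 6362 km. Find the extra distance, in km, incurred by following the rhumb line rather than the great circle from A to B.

Great circle: cos σ = sin φ₁ sin φ₂ + cos φ₁ cos φ₂ cos Δλ,  σ = 0.6375 rad → d_gc = 4056.0 km
Rhumb line: Δψ = +0.0705, q = Δφ/Δψ = 0.6413, d_rh = R√(Δφ²+q²Δλ²) = 4165.7 km
Excess = 4165.7 − 4056.0 = 109.7 ≈ 110 km

110 km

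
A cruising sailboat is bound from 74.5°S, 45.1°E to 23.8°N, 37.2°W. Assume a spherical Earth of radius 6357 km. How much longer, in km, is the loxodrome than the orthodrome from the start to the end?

Great circle: cos σ = sin φ₁ sin φ₂ + cos φ₁ cos φ₂ cos Δλ,  σ = 1.9349 rad → d_gc = 12300.1 km
Rhumb line: Δψ = +2.4223, q = Δφ/Δψ = 0.7083, d_rh = R√(Δφ²+q²Δλ²) = 12679.9 km
Excess = 12679.9 − 12300.1 = 379.8 ≈ 380 km

380 km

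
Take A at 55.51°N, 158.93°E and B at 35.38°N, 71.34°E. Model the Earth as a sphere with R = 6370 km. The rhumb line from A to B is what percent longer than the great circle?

5.8%

Great circle: σ = 1.0511 rad → d_gc = Rσ = 6695.4 km
Rhumb: Δφ = -0.3513, Δλ = -1.5287, Δψ = -0.5089, q = Δφ/Δψ = 0.6904 → d_rh = R√(Δφ²+q²Δλ²) = 7085.7 km
Excess = (7085.7 − 6695.4) / 6695.4 = 390.3 / 6695.4 = 5.83% ≈ 5.8%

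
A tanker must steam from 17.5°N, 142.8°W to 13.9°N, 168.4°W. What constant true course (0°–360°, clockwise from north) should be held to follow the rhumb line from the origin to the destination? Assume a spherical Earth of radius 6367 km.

261.7°

Meridional parts: M(φ₁)=+0.3103, M(φ₂)=+0.2450 → ΔM = -0.0653;  Δλ = -0.4468 rad
tan C = Δλ / ΔM = +6.8445 → C = 261.69°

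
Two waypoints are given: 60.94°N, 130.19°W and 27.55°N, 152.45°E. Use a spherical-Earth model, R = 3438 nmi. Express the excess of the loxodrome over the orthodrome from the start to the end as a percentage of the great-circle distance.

4.3%

Great circle: σ = 1.0489 rad → d_gc = Rσ = 3606.1 nmi
Rhumb: Δφ = -0.5828, Δλ = -1.3502, Δψ = -0.8497, q = Δφ/Δψ = 0.6858 → d_rh = R√(Δφ²+q²Δλ²) = 3761.5 nmi
Excess = (3761.5 − 3606.1) / 3606.1 = 155.4 / 3606.1 = 4.31% ≈ 4.3%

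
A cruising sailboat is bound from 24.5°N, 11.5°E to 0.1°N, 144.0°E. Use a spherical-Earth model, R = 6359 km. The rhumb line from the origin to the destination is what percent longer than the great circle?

2.2%

Great circle: σ = 2.2320 rad → d_gc = Rσ = 14193.0 km
Rhumb: Δφ = -0.4259, Δλ = +2.3126, Δψ = -0.4395, q = Δφ/Δψ = 0.9689 → d_rh = R√(Δφ²+q²Δλ²) = 14503.6 km
Excess = (14503.6 − 14193.0) / 14193.0 = 310.6 / 14193.0 = 2.19% ≈ 2.2%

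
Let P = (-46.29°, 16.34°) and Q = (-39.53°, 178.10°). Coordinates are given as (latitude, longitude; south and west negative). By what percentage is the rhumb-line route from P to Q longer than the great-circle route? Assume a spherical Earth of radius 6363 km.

27.9%

Great circle: σ = 1.6169 rad → d_gc = Rσ = 10288.5 km
Rhumb: Δφ = +0.1180, Δλ = +2.8232, Δψ = +0.1613, q = Δφ/Δψ = 0.7313 → d_rh = R√(Δφ²+q²Δλ²) = 13158.1 km
Excess = (13158.1 − 10288.5) / 10288.5 = 2869.6 / 10288.5 = 27.89% ≈ 27.9%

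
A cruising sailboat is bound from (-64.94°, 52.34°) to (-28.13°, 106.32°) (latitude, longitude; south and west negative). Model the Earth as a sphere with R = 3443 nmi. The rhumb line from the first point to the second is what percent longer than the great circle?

2.1%

Great circle: σ = 0.8675 rad → d_gc = Rσ = 2986.7 nmi
Rhumb: Δφ = +0.6425, Δλ = +0.9421, Δψ = +0.9920, q = Δφ/Δψ = 0.6476 → d_rh = R√(Δφ²+q²Δλ²) = 3050.6 nmi
Excess = (3050.6 − 2986.7) / 2986.7 = 63.9 / 2986.7 = 2.14% ≈ 2.1%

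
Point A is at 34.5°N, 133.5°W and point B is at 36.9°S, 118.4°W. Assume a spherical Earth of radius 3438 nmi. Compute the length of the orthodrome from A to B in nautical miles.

4367 nmi

cos σ = sin φ₁ sin φ₂ + cos φ₁ cos φ₂ cos Δλ
      = sin(34.50°)sin(-36.90°) + cos(34.50°)cos(-36.90°)cos(15.10°) = 0.2962
σ = 72.770° → d = Rσ = 3438·1.27008 = 4367 nmi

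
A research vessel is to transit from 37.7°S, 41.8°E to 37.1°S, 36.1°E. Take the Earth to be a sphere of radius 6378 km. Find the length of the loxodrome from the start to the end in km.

Rhumb course C = atan2(Δλ, Δψ) with Δψ = ln[tan(π/4+φ₂/2)/tan(π/4+φ₁/2)] = +0.0132, Δλ = -0.0995 → C = 277.55°
d = R·|Δφ| / |cos C| = 6378·0.01047 / 0.13136 = 508 km

508 km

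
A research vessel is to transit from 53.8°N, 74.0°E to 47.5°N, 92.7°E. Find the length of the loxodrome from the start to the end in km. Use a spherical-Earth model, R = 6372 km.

1491 km

Rhumb course C = atan2(Δλ, Δψ) with Δψ = ln[tan(π/4+φ₂/2)/tan(π/4+φ₁/2)] = -0.1738, Δλ = +0.3264 → C = 118.03°
d = R·|Δφ| / |cos C| = 6372·0.10996 / 0.46995 = 1491 km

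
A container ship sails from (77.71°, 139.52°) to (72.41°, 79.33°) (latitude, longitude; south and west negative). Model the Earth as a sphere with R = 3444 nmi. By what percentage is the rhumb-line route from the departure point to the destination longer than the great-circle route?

4.4%

Great circle: σ = 0.2715 rad → d_gc = Rσ = 935.0 nmi
Rhumb: Δφ = -0.0925, Δλ = -1.0505, Δψ = -0.3626, q = Δφ/Δψ = 0.2551 → d_rh = R√(Δφ²+q²Δλ²) = 976.4 nmi
Excess = (976.4 − 935.0) / 935.0 = 41.4 / 935.0 = 4.43% ≈ 4.4%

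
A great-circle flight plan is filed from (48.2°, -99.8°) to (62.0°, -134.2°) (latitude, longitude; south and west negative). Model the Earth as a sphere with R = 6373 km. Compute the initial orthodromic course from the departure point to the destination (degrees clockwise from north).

318.5°

θ = atan2( sin Δλ·cos φ₂ ,  cos φ₁ sin φ₂ − sin φ₁ cos φ₂ cos Δλ )
  = atan2(-0.2652, +0.2997) = 318.49°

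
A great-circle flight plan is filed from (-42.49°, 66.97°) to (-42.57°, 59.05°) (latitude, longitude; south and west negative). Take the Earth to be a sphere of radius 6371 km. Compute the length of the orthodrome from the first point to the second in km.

649 km

cos σ = sin φ₁ sin φ₂ + cos φ₁ cos φ₂ cos Δλ
      = sin(-42.49°)sin(-42.57°) + cos(-42.49°)cos(-42.57°)cos(-7.92°) = 0.9948
σ = 5.835° → d = Rσ = 6371·0.10184 = 649 km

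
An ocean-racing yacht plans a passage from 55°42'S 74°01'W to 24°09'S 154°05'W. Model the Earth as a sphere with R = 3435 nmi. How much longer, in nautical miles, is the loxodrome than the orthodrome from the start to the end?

155 nmi

Great circle: cos σ = sin φ₁ sin φ₂ + cos φ₁ cos φ₂ cos Δλ,  σ = 1.1300 rad → d_gc = 3881.5 nmi
Rhumb line: Δψ = +0.7412, q = Δφ/Δψ = 0.7430, d_rh = R√(Δφ²+q²Δλ²) = 4036.9 nmi
Excess = 4036.9 − 3881.5 = 155.4 ≈ 155 nmi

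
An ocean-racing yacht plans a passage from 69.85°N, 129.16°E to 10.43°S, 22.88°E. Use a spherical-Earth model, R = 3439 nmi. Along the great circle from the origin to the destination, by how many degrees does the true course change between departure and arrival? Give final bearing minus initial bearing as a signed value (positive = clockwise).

-81.7°

Initial bearing θ₁ = atan2(sin Δλ cos φ₂, cos φ₁ sin φ₂ − sin φ₁ cos φ₂ cos Δλ) = 281.76°
Final bearing θ₂ = (initial bearing from the destination back to the start) + 180° = 200.05°
Δθ = θ₂ − θ₁ = -81.7°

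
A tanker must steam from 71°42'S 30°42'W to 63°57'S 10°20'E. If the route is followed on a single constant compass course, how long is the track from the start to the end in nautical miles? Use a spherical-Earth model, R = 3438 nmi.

Δψ = ln[tan(π/4+φ₂/2)/tan(π/4+φ₁/2)] = +0.3620;  Δφ = +0.1353 rad,  Δλ = +0.7162 rad
q = Δφ/Δψ = 0.3737
d = R·√(Δφ² + q²Δλ²) = 3438·0.29984 = 1031 nmi

1031 nmi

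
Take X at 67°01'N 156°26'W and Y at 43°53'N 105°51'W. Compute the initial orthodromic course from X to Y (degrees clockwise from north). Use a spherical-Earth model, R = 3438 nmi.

θ = atan2( sin Δλ·cos φ₂ ,  cos φ₁ sin φ₂ − sin φ₁ cos φ₂ cos Δλ )
  = atan2(+0.5568, -0.1507) = 105.14°

105.1°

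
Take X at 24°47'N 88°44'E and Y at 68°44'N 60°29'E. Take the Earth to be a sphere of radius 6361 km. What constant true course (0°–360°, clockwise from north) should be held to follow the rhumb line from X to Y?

Meridional parts: M(φ₁)=+0.4467, M(φ₂)=+1.6727 → ΔM = +1.2260;  Δλ = -0.4931 rad
tan C = Δλ / ΔM = -0.4022 → C = 338.09°

338.1°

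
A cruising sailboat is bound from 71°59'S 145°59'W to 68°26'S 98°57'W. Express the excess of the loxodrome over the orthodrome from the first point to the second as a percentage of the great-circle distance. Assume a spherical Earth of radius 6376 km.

Great circle: σ = 0.2770 rad → d_gc = Rσ = 1766.2 km
Rhumb: Δφ = +0.0620, Δλ = +0.8209, Δψ = +0.1835, q = Δφ/Δψ = 0.3377 → d_rh = R√(Δφ²+q²Δλ²) = 1811.2 km
Excess = (1811.2 − 1766.2) / 1766.2 = 45.0 / 1766.2 = 2.548% ≈ 2.5%

2.5%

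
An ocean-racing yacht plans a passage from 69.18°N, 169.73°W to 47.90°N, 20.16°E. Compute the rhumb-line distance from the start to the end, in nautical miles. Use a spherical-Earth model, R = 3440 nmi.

5286 nmi

Δψ = ln[tan(π/4+φ₂/2)/tan(π/4+φ₁/2)] = -0.7395;  Δφ = -0.3714 rad,  Δλ = -2.9690 rad
q = Δφ/Δψ = 0.5022
d = R·√(Δφ² + q²Δλ²) = 3440·1.53668 = 5286 nmi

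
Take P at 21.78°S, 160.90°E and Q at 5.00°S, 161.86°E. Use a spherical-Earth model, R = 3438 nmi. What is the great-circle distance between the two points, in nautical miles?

Haversine: a = sin²(Δφ/2)+cos φ₁ cos φ₂ sin²(Δλ/2) = 0.02135;  σ = 2·atan2(√a,√(1−a))
σ = 16.806° → d = Rσ = 3438·0.29332 = 1008 nmi

1008 nmi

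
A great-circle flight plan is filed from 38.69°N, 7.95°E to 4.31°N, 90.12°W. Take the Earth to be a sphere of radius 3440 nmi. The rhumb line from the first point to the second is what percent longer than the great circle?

Great circle: σ = 1.6331 rad → d_gc = Rσ = 5617.9 nmi
Rhumb: Δφ = -0.6000, Δλ = -1.7116, Δψ = -0.6580, q = Δφ/Δψ = 0.9119 → d_rh = R√(Δφ²+q²Δλ²) = 5752.2 nmi
Excess = (5752.2 − 5617.9) / 5617.9 = 134.3 / 5617.9 = 2.39% ≈ 2.4%

2.4%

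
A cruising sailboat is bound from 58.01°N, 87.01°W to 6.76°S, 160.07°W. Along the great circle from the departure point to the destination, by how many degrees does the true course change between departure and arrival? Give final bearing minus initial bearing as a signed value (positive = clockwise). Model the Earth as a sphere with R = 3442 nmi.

At departure: θ₁ = atan2(sin Δλ cos φ₂, cos φ₁ sin φ₂ − sin φ₁ cos φ₂ cos Δλ) = 252.05°
At arrival: θ₂ = atan2(sin Δλ cos φ₁, −cos φ₂ sin φ₁ + sin φ₂ cos φ₁ cos Δλ) = 210.50°
Δθ = θ₂ − θ₁ = -41.6°

-41.6°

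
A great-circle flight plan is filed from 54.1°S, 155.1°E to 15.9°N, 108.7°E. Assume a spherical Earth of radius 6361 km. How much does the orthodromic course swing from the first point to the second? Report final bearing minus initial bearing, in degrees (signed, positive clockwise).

At departure: θ₁ = atan2(sin Δλ cos φ₂, cos φ₁ sin φ₂ − sin φ₁ cos φ₂ cos Δλ) = 315.06°
At arrival: θ₂ = atan2(sin Δλ cos φ₁, −cos φ₂ sin φ₁ + sin φ₂ cos φ₁ cos Δλ) = 334.49°
Δθ = θ₂ − θ₁ = +19.4°

+19.4°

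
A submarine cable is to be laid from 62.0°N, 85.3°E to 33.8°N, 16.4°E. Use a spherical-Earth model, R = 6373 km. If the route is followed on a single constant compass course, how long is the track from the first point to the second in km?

5863 km

Rhumb course C = atan2(Δλ, Δψ) with Δψ = ln[tan(π/4+φ₂/2)/tan(π/4+φ₁/2)] = -0.7615, Δλ = -1.2025 → C = 237.65°
d = R·|Δφ| / |cos C| = 6373·0.49218 / 0.53502 = 5863 km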